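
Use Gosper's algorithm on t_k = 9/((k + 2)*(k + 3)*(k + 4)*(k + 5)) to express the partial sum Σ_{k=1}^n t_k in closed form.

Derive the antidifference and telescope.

S(n) = n*(n**2 + 12*n + 47)/(20*(n**3 + 12*n**2 + 47*n + 60))

r(k) = (k + 2)/(k + 6) after simplifying.
So A=k + 2 and B=k + 6, with C=1.
Key eq: (k + 2)·f(k+1) = (k + 5)·f(k) + (1).
Degrees (1,1,0) ⇒ d ≤ 3.
Solve for f: f(k) = k*(k**2 + 9*k + 26)/72 (degree 3 ≤ 3).
Then R = B(k−1)f/C = k*(k + 5)*(k**2 + 9*k + 26)/72, so s_k = R(k)·t_k = k*(k**2 + 9*k + 26)/(8*(k + 2)*(k + 3)*(k + 4)).
Check: Δs_k = 9/(k**4 + 14*k**3 + 71*k**2 + 154*k + 120). ✓
Telescope: S(n) = s_(n+1) − s_(1) = (n**3 + 12*n**2 + 47*n + 36)/(8*(n**3 + 12*n**2 + 47*n + 60)) − (3/40) = n*(n**2 + 12*n + 47)/(20*(n**3 + 12*n**2 + 47*n + 60)).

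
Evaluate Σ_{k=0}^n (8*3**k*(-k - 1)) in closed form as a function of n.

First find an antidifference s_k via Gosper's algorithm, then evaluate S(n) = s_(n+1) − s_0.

S(n) = -12*3**n*n - 6*3**n - 2

Compute t_(k+1)/t_k: get 3*(k + 2)/(k + 1).
A = 3, B = 1, C = k + 1.
Need (3)·f(k+1) − (1)·f(k) = k + 1.
Bound: deg f ≤ 1.
Match coefficients ⇒ f(k) = (2*k - 1)/4.
Then R = B(k−1)f/C = (2*k - 1)/(4*(k + 1)), so s_k = R(k)·t_k = 3**k*(2 - 4*k).
Δs = 8*3**k*(-k - 1), as required.
Σ_(k=0)^n t_k = s_(n+1) − s_(0) = (3**(n + 1)*(-4*n - 2)) − (2), i.e. -12*3**n*n - 6*3**n - 2.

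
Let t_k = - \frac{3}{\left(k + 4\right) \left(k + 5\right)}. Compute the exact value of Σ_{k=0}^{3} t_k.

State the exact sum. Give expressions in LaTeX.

The ratio is (k + 4)/(k + 6).
Gosper form: A/B · C(k+1)/C(k) with A=k + 4, B=k + 6, C=1.
Key eq: (k + 4)·f(k+1) = (k + 5)·f(k) + (1).
Bound: deg f ≤ 1.
Match coefficients ⇒ f(k) = k/4.
R(k) = B(k−1)·f(k)/C(k) = k*(k + 5)/4; s_k = R·t_k = -3*k/(4*k + 16).
Verify: -3/(k**2 + 9*k + 20) matches t_k.
Sum = s_(4) − s_(0); s_(4) = -3/8, s_(0) = 0 ⇒ -3/8.

Σ = -3/8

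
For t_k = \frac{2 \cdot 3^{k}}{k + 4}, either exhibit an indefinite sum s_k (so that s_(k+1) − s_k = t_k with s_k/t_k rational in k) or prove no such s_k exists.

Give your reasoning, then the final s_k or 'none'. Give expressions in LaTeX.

Step 1: r(k) = 3*(k + 4)/(k + 5).
Factor: A=3*k + 12; B=k + 5; C=1.
Solve (3*k + 12)·f(k+1) − (k + 4)·f(k) = 1.
deg f ≤ -1 (via 1,1,0).
Bound -1 < 0, so the key equation has no polynomial solution.

not Gosper-summable; s_k does not exist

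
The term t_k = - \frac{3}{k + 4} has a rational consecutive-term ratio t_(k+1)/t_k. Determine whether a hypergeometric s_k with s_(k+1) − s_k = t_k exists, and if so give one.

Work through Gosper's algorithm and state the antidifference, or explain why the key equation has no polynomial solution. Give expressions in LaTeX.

none — t_k is not Gosper-summable

Compute t_(k+1)/t_k: get (k + 4)/(k + 5).
So A=k + 4 and B=k + 5, with C=1.
Need (k + 4)·f(k+1) − (k + 4)·f(k) = 1.
From deg A=1, deg B=1, deg C=0: d=0.
Write f(k) = c0. Then LHS − RHS = -1, requiring -1 = 0: contradictory. No certificate.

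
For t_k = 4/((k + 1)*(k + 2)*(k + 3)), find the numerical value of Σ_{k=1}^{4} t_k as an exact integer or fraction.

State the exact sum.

Σ = 2/7

Step 1: r(k) = (k + 1)/(k + 4).
Factor: A=k + 1; B=k + 4; C=1.
Solve (k + 1)·f(k+1) − (k + 3)·f(k) = 1.
deg f ≤ 2 (via 1,1,0).
Coefficient equations give f(k) = k*(k + 3)/4.
Get s_k = R·t_k = k*(k + 3)/((k + 1)*(k + 2)) with R(k) = B(k−1)f(k)/C(k) = k*(k + 3)**2/4.
s_(k+1) − s_k = 4/(k**3 + 6*k**2 + 11*k + 6) = t_k.
Σ_(k=1)^(4) t_k = s_(5) − s_(1) = 20/21 − (2/3) = 2/7.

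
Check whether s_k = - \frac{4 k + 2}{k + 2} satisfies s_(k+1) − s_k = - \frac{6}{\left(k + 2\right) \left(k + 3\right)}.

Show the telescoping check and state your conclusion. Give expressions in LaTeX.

Valid — Δs_k = t_k.

s_(k+1) = 2*(-2*k - 3)/(k + 3)
s_(k+1) − s_k = -6/(k**2 + 5*k + 6)
(s_(k+1) − s_k) − t_k = 0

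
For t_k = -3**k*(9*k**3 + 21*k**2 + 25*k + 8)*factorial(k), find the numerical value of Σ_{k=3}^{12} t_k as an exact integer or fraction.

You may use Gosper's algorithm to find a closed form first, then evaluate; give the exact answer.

Σ = -4914301829044603950

Compute t_(k+1)/t_k: get 3*(9*k**4 + 57*k**3 + 142*k**2 + 157*k + 63)/(9*k**3 + 21*k**2 + 25*k + 8).
So A=3*k + 3 and B=1, with C=k**3 + 7*k**2/3 + 25*k/9 + 8/9.
Solve (3*k + 3)·f(k+1) − (1)·f(k) = k**3 + 7*k**2/3 + 25*k/9 + 8/9.
From deg A=1, deg B=0, deg C=3: d=2.
Coefficient equations give f(k) = (3*k**2 - k + 1)/9.
Certificate R = B(k−1)f/C = (3*k**2 - k + 1)/(9*k**3 + 21*k**2 + 25*k + 8) gives s_k = -3**k*(3*k**2 - k + 1)*factorial(k).
Δs = -3**k*(9*k**3 + 21*k**2 + 25*k + 8)*factorial(k), as required.
Telescoping: Σ = s_(13) − s_(3) = -4914301829044608000 − (-4050) = -4914301829044603950.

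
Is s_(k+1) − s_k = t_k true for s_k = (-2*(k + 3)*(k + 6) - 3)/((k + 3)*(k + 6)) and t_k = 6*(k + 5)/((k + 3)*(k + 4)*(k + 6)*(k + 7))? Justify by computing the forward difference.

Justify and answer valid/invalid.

s_(k+1) = (-2*(k + 4)*(k + 7) - 3)/((k + 4)*(k + 7))
s_(k+1) − s_k = 6*(k + 5)/(k**4 + 20*k**3 + 145*k**2 + 450*k + 504)
(s_(k+1) − s_k) − t_k = 0

valid; difference matches t_k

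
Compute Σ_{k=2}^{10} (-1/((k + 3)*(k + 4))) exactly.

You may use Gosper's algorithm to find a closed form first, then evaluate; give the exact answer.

Σ = -9/70

Ratio r(k) = (k + 3)/(k + 5).
Take A(k)=k + 3, B(k)=k + 5, C(k)=1.
Key eq: (k + 3)·f(k+1) = (k + 4)·f(k) + (1).
Degrees (1,1,0) ⇒ d ≤ 1.
Coefficient equations give f(k) = k/3.
Certificate R = B(k−1)f/C = k*(k + 4)/3 gives s_k = -k/(3*k + 9).
Check: Δs_k = -1/(k**2 + 7*k + 12). ✓
Telescoping: Σ = s_(11) − s_(2) = -11/42 − (-2/15) = -9/70.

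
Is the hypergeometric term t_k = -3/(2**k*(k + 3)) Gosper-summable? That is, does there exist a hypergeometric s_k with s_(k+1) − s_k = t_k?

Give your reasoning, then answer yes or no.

Compute t_(k+1)/t_k: get (k + 3)/(2*(k + 4)).
Take A(k)=k/2 + 3/2, B(k)=k + 4, C(k)=1.
Need (k/2 + 3/2)·f(k+1) − (k + 3)·f(k) = 1.
From deg A=1, deg B=1, deg C=0: d=-1.
Bound -1 < 0, so the key equation has no polynomial solution.

No — t_k has no hypergeometric antidifference.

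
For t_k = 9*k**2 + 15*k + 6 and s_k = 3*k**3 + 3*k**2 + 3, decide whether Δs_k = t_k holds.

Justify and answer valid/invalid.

valid; difference matches t_k

s_(k+1) = 3*(k + 1)**3 + 3*(k + 1)**2 + 3
s_(k+1) − s_k = 9*k**2 + 15*k + 6
(s_(k+1) − s_k) − t_k = 0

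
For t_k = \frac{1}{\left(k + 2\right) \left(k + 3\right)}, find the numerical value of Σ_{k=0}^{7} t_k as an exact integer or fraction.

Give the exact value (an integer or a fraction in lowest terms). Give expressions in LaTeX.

t_(k+1)/t_k = (k + 2)/(k + 4).
A = k + 2, B = k + 4, C = 1.
Solve (k + 2)·f(k+1) − (k + 3)·f(k) = 1.
Degrees (1,1,0) ⇒ d ≤ 1.
Match coefficients ⇒ f(k) = k/2.
R(k) = B(k−1)·f(k)/C(k) = k*(k + 3)/2; s_k = R·t_k = k/(2*(k + 2)).
Check: Δs_k = 1/(k**2 + 5*k + 6). ✓
Sum = s_(8) − s_(0); s_(8) = 2/5, s_(0) = 0 ⇒ 2/5.

Σ = 2/5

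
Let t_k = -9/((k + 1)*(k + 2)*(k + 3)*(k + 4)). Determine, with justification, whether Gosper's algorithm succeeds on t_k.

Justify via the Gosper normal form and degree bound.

The ratio is (k + 1)/(k + 5).
Factor: A=k + 1; B=k + 5; C=1.
Solve (k + 1)·f(k+1) − (k + 4)·f(k) = 1.
d = 3 from the (1,1,0) case.
Solving with deg f ≤ 3: f(k) = k*(k**2 + 6*k + 11)/18.
Then R = B(k−1)f/C = k*(k + 4)*(k**2 + 6*k + 11)/18, so s_k = R(k)·t_k = k*(-k**2 - 6*k - 11)/(2*(k + 1)*(k + 2)*(k + 3)).
s_(k+1) − s_k = -9/(k**4 + 10*k**3 + 35*k**2 + 50*k + 24) = t_k.

Yes. s_k = k*(-k**2 - 6*k - 11)/(2*(k + 1)*(k + 2)*(k + 3)).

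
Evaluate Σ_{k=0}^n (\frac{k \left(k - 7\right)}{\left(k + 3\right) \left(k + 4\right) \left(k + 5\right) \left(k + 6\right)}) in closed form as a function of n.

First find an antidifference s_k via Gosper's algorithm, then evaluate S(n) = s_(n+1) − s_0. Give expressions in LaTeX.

S(n) = \frac{n \left(n^{2} - 45 n - 46\right)}{60 \left(n^{3} + 15 n^{2} + 74 n + 120\right)}

r(k) = (k - 6)*(k + 1)*(k + 3)/(k*(k - 7)*(k + 7)) after simplifying.
Gosper form: A/B · C(k+1)/C(k) with A=k + 3, B=k + 7, C=k**2 - 7*k.
Need (k + 3)·f(k+1) − (k + 6)·f(k) = k**2 - 7*k.
d = 3 from the (1,1,2) case.
Solving with deg f ≤ 3: f(k) = k*(k - 47)*(k - 1)/60.
Certificate R = B(k−1)f/C = (k - 47)*(k - 1)*(k + 6)/(60*(k - 7)) gives s_k = k*(k**2 - 48*k + 47)/(60*(k + 3)*(k + 4)*(k + 5)).
Δs = k*(k - 7)/(k**4 + 18*k**3 + 119*k**2 + 342*k + 360), as required.
Telescope: S(n) = s_(n+1) − s_(0) = n*(n**2 - 45*n - 46)/(60*(n**3 + 15*n**2 + 74*n + 120)) − (0) = n*(n**2 - 45*n - 46)/(60*(n**3 + 15*n**2 + 74*n + 120)).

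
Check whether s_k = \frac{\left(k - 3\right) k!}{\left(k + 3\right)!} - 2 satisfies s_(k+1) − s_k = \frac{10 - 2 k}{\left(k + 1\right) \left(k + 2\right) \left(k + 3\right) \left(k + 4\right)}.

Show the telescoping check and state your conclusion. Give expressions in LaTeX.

Valid — Δs_k = t_k.

s_(k+1) = (k - 2)*factorial(k + 1)/factorial(k + 4) - 2
s_(k+1) − s_k = (10 - 2*k)/((k + 1)*(k + 2)*(k + 3)*(k + 4))
(s_(k+1) − s_k) − t_k = 0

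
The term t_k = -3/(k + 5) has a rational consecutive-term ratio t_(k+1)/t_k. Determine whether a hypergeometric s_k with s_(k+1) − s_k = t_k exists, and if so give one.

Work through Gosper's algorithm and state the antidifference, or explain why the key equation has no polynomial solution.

not Gosper-summable; s_k does not exist

t_(k+1)/t_k = (k + 5)/(k + 6).
Take A(k)=k + 5, B(k)=k + 6, C(k)=1.
Need (k + 5)·f(k+1) − (k + 5)·f(k) = 1.
Degrees (1,1,0) ⇒ d ≤ 0.
Put f(k) = c0: A·f(k+1) − B(k−1)·f(k) − C = -1; need -1 = 0 — inconsistent ⇒ no f, not summable.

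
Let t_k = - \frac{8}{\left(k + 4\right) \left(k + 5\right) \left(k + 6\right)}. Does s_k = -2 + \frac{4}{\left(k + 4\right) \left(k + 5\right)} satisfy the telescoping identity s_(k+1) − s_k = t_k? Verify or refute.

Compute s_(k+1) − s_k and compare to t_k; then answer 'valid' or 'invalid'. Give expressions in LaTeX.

s_(k+1) = -2 + 4/((k + 5)*(k + 6))
s_(k+1) − s_k = -8/(k**3 + 15*k**2 + 74*k + 120)
(s_(k+1) − s_k) − t_k = 0

valid (s_(k+1) − s_k reduces to t_k)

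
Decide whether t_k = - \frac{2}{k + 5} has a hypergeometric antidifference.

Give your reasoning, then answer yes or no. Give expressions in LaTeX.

r(k) = (k + 5)/(k + 6) after simplifying.
Factor: A=k + 5; B=k + 6; C=1.
Solve (k + 5)·f(k+1) − (k + 5)·f(k) = 1.
Degrees (1,1,0) ⇒ d ≤ 0.
Write f(k) = c0. Then LHS − RHS = -1, requiring -1 = 0: contradictory. No certificate.

No — the linear system for f has no solution.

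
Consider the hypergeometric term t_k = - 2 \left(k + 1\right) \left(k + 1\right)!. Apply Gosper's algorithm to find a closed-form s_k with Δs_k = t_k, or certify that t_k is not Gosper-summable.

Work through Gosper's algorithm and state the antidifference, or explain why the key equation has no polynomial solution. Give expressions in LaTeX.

The ratio is (k + 2)**2/(k + 1).
Gosper form: A/B · C(k+1)/C(k) with A=k + 2, B=1, C=k + 1.
Set up (k + 2)·f(k+1) − (1)·f(k) − (k + 1) = 0.
Bound: deg f ≤ 0.
Solving with deg f ≤ 0: f(k) = 1.
So s_k = (B(k−1)f/C)·t_k = (1/(k + 1))·t_k = -2*factorial(k + 1).
Verify: -2*(k + 1)*factorial(k + 1) matches t_k.

s_k = - 2 \left(k + 1\right)!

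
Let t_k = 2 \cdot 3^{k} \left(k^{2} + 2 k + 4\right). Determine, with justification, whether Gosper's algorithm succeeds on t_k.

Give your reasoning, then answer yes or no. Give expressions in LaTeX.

Compute t_(k+1)/t_k: get 3*(k**2 + 4*k + 7)/(k**2 + 2*k + 4).
Factor: A=3; B=1; C=k**2 + 2*k + 4.
Solve (3)·f(k+1) − (1)·f(k) = k**2 + 2*k + 4.
deg f ≤ 2 (via 0,0,2).
Coefficient equations give f(k) = (k**2 - k + 4)/2.
R(k) = B(k−1)·f(k)/C(k) = (k**2 - k + 4)/(2*(k**2 + 2*k + 4)); s_k = R·t_k = 3**k*(k**2 - k + 4).
s_(k+1) − s_k = 2*3**k*(k**2 + 2*k + 4) = t_k.

Yes. s_k = 3^{k} \left(k^{2} - k + 4\right).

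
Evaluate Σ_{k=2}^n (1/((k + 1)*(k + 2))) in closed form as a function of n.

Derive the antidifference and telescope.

t_(k+1)/t_k = (k + 1)/(k + 3).
So A=k + 1 and B=k + 3, with C=1.
Key eq: (k + 1)·f(k+1) = (k + 2)·f(k) + (1).
Degrees (1,1,0) ⇒ d ≤ 1.
Solving with deg f ≤ 1: f(k) = k.
So s_k = (B(k−1)f/C)·t_k = (k*(k + 2))·t_k = k/(k + 1).
Check: Δs_k = 1/(k**2 + 3*k + 2). ✓
Evaluate: s_(n+1) = (n + 1)/(n + 2); subtract s_(2) = 2/3 ⇒ S(n) = (n - 1)/(3*(n + 2)).

S(n) = (n - 1)/(3*(n + 2))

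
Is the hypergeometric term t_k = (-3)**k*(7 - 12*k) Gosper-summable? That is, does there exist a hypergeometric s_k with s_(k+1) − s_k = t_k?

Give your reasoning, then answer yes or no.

Yes. s_k = (-3)**k*(3*k - 4).

r(k) = 3*(-12*k - 5)/(12*k - 7) after simplifying.
So A=-3 and B=1, with C=k - 7/12.
Need (-3)·f(k+1) − (1)·f(k) = k - 7/12.
From deg A=0, deg B=0, deg C=1: d=1.
Coefficient equations give f(k) = -(3*k - 4)/12.
So s_k = (B(k−1)f/C)·t_k = (-(3*k - 4)/(12*k - 7))·t_k = (-3)**k*(3*k - 4).
s_(k+1) − s_k = (-3)**k*(7 - 12*k) = t_k.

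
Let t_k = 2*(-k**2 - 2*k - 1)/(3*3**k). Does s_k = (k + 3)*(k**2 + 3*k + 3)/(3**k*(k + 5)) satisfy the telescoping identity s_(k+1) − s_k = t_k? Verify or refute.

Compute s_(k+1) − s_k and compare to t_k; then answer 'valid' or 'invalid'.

s_(k+1) = (k + 4)*(3*k + (k + 1)**2 + 6)/(3*3**k*(k + 6))
s_(k+1) − s_k = 2*(-k**4 - 11*k**3 - 36*k**2 - 40*k - 11)/(3*3**k*(k**2 + 11*k + 30))
(s_(k+1) − s_k) − t_k = 2*(2*k**3 + 17*k**2 + 31*k + 19)/(3*3**k*(k**2 + 11*k + 30))

Invalid: residual 2*(2*k**3 + 17*k**2 + 31*k + 19)/(3*3**k*(k**2 + 11*k + 30)) ≠ 0.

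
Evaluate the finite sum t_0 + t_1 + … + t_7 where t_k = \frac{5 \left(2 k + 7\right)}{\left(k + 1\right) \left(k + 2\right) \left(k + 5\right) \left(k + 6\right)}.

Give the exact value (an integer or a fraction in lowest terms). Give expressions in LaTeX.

Compute t_(k+1)/t_k: get (k + 1)*(k + 5)*(2*k + 9)/((k + 3)*(k + 7)*(2*k + 7)).
Factor: A=k + 1; B=k + 7; C=k**3 + 21*k**2/2 + 73*k/2 + 42.
Key eq: (k + 1)·f(k+1) = (k + 6)·f(k) + (k**3 + 21*k**2/2 + 73*k/2 + 42).
Bound: deg f ≤ 5.
Solve for f: f(k) = k*(k + 2)*(k + 3)*(k + 4)*(k + 6)/10 (degree 5 ≤ 5).
So s_k = (B(k−1)f/C)·t_k = (k*(k + 2)*(k + 6)**2/(5*(2*k + 7)))·t_k = k*(k + 6)/(k**2 + 6*k + 5).
Verify: 5*(2*k + 7)/(k**4 + 14*k**3 + 65*k**2 + 112*k + 60) matches t_k.
Telescoping: Σ = s_(8) − s_(0) = 112/117 − (0) = 112/117.

Σ = 112/117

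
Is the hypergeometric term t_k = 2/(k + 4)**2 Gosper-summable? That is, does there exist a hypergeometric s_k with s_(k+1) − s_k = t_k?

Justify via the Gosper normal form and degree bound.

No — t_k has no hypergeometric antidifference.

Compute t_(k+1)/t_k: get (k + 4)**2/(k + 5)**2.
Factor: A=k**2 + 8*k + 16; B=k**2 + 10*k + 25; C=1.
Set up (k**2 + 8*k + 16)·f(k+1) − (k**2 + 8*k + 16)·f(k) − (1) = 0.
deg f ≤ 0 (via 2,2,0).
f = c0 ⇒ A·f(k+1) − B(k−1)·f(k) − C = -1. The system {-1 = 0} is inconsistent; no antidifference.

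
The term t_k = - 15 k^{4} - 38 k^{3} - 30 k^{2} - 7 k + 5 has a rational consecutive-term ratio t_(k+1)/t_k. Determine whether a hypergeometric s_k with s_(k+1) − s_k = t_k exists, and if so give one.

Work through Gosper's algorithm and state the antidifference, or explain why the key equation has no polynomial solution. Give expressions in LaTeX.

s_k = k \left(- 3 k^{4} - 2 k^{3} + 4 k^{2} + 2 k + 4\right)

Step 1: r(k) = (15*k**4 + 98*k**3 + 234*k**2 + 241*k + 85)/(15*k**4 + 38*k**3 + 30*k**2 + 7*k - 5).
So A=1 and B=1, with C=k**4 + 38*k**3/15 + 2*k**2 + 7*k/15 - 1/3.
Need (1)·f(k+1) − (1)·f(k) = k**4 + 38*k**3/15 + 2*k**2 + 7*k/15 - 1/3.
Bound: deg f ≤ 5.
A polynomial solution: f(k) = k*(3*k**4 + 2*k**3 - 4*k**2 - 2*k - 4)/15.
Then R = B(k−1)f/C = k*(3*k**4 + 2*k**3 - 4*k**2 - 2*k - 4)/(15*k**4 + 38*k**3 + 30*k**2 + 7*k - 5), so s_k = R(k)·t_k = k*(-3*k**4 - 2*k**3 + 4*k**2 + 2*k + 4).
Verify: -15*k**4 - 38*k**3 - 30*k**2 - 7*k + 5 matches t_k.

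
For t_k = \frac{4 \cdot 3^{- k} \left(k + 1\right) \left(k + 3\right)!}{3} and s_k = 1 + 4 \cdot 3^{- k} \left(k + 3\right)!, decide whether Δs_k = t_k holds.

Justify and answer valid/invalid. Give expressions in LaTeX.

valid (s_(k+1) − s_k reduces to t_k)

s_(k+1) = 4*3**(-k - 1)*factorial(k + 4) + 1
s_(k+1) − s_k = 4*(k + 1)*factorial(k + 3)/(3*3**k)
(s_(k+1) − s_k) − t_k = 0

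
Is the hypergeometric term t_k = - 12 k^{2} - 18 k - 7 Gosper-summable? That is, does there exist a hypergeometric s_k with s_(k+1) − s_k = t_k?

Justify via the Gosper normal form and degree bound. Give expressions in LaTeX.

Compute t_(k+1)/t_k: get (12*k**2 + 42*k + 37)/(12*k**2 + 18*k + 7).
A = 1, B = 1, C = k**2 + 3*k/2 + 7/12.
Need (1)·f(k+1) − (1)·f(k) = k**2 + 3*k/2 + 7/12.
deg f ≤ 3 (via 0,0,2).
Solve for f: f(k) = k**2*(4*k + 3)/12 (degree 3 ≤ 3).
Then R = B(k−1)f/C = k**2*(4*k + 3)/(12*k**2 + 18*k + 7), so s_k = R(k)·t_k = k**2*(-4*k - 3).
Verify: -12*k**2 - 18*k - 7 matches t_k.

Yes. s_k = k^{2} \left(- 4 k - 3\right).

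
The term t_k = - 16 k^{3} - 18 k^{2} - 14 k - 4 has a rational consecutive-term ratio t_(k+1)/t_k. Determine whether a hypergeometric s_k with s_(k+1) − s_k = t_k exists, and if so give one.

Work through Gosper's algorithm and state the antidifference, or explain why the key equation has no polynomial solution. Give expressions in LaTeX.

r(k) = (8*k**3 + 33*k**2 + 49*k + 26)/(8*k**3 + 9*k**2 + 7*k + 2) after simplifying.
Factor: A=1; B=1; C=k**3 + 9*k**2/8 + 7*k/8 + 1/4.
Set up (1)·f(k+1) − (1)·f(k) − (k**3 + 9*k**2/8 + 7*k/8 + 1/4) = 0.
Bound: deg f ≤ 4.
Coefficient equations give f(k) = k**2*(2*k**2 - k + 1)/8.
Certificate R = B(k−1)f/C = k**2*(2*k**2 - k + 1)/(8*k**3 + 9*k**2 + 7*k + 2) gives s_k = 2*k**2*(-2*k**2 + k - 1).
Verify: -16*k**3 - 18*k**2 - 14*k - 4 matches t_k.

s_k = 2 k^{2} \left(- 2 k^{2} + k - 1\right)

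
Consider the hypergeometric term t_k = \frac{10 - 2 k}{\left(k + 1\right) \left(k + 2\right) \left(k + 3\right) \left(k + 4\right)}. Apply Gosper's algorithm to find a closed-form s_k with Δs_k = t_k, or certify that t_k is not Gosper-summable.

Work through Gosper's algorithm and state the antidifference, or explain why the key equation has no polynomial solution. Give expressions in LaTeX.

s_k = \frac{k \left(k^{2} + 6 k + 13\right)}{2 \left(k + 1\right) \left(k + 2\right) \left(k + 3\right)}

Compute t_(k+1)/t_k: get (k - 4)*(k + 1)/((k - 5)*(k + 5)).
Gosper form: A/B · C(k+1)/C(k) with A=k + 1, B=k + 5, C=k - 5.
Need (k + 1)·f(k+1) − (k + 4)·f(k) = k - 5.
From deg A=1, deg B=1, deg C=1: d=3.
Coefficient equations give f(k) = -k*(k**2 + 6*k + 13)/4.
R(k) = B(k−1)·f(k)/C(k) = -k*(k + 4)*(k**2 + 6*k + 13)/(4*(k - 5)); s_k = R·t_k = k*(k**2 + 6*k + 13)/(2*(k + 1)*(k + 2)*(k + 3)).
Δs = 2*(5 - k)/(k**4 + 10*k**3 + 35*k**2 + 50*k + 24), as required.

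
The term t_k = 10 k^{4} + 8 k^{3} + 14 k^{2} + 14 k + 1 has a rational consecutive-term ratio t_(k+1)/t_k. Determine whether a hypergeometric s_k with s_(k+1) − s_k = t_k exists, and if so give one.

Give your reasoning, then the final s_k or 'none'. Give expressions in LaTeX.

Step 1: r(k) = (10*k**4 + 48*k**3 + 98*k**2 + 106*k + 47)/(10*k**4 + 8*k**3 + 14*k**2 + 14*k + 1).
Normal form (A,B,C) = (1, 1, k**4 + 4*k**3/5 + 7*k**2/5 + 7*k/5 + 1/10).
Set up (1)·f(k+1) − (1)·f(k) − (k**4 + 4*k**3/5 + 7*k**2/5 + 7*k/5 + 1/10) = 0.
From deg A=0, deg B=0, deg C=4: d=5.
Solve for f: f(k) = k*(2*k**4 - 3*k**3 + 4*k**2 + 2*k - 4)/10 (degree 5 ≤ 5).
Then R = B(k−1)f/C = k*(2*k**4 - 3*k**3 + 4*k**2 + 2*k - 4)/(10*k**4 + 8*k**3 + 14*k**2 + 14*k + 1), so s_k = R(k)·t_k = k*(2*k**4 - 3*k**3 + 4*k**2 + 2*k - 4).
Δs = 10*k**4 + 8*k**3 + 14*k**2 + 14*k + 1, as required.

s_k = k \left(2 k^{4} - 3 k^{3} + 4 k^{2} + 2 k - 4\right)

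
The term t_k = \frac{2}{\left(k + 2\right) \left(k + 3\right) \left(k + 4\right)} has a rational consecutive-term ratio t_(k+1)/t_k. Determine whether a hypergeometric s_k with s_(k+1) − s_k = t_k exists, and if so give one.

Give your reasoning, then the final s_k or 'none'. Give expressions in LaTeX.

s_k = \frac{k \left(k + 5\right)}{6 \left(k + 2\right) \left(k + 3\right)}

Ratio r(k) = (k + 2)/(k + 5).
Take A(k)=k + 2, B(k)=k + 5, C(k)=1.
Solve (k + 2)·f(k+1) − (k + 4)·f(k) = 1.
d = 2 from the (1,1,0) case.
Match coefficients ⇒ f(k) = k*(k + 5)/12.
Get s_k = R·t_k = k*(k + 5)/(6*(k + 2)*(k + 3)) with R(k) = B(k−1)f(k)/C(k) = k*(k + 4)*(k + 5)/12.
Verify: 2/(k**3 + 9*k**2 + 26*k + 24) matches t_k.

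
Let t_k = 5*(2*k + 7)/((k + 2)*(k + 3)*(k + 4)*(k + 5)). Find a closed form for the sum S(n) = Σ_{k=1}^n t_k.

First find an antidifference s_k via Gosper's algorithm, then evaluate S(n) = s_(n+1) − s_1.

S(n) = n*(n + 8)/(3*(n**2 + 8*n + 15))

r(k) = (k + 2)*(2*k + 9)/((k + 6)*(2*k + 7)) after simplifying.
Take A(k)=k + 2, B(k)=k + 6, C(k)=k + 7/2.
Set up (k + 2)·f(k+1) − (k + 5)·f(k) − (k + 7/2) = 0.
Degrees (1,1,1) ⇒ d ≤ 3.
Solving with deg f ≤ 3: f(k) = k*(k + 3)*(k + 6)/16.
Then R = B(k−1)f/C = k*(k + 3)*(k + 5)*(k + 6)/(8*(2*k + 7)), so s_k = R(k)·t_k = 5*k*(k + 6)/(8*(k**2 + 6*k + 8)).
Δs = 5*(2*k + 7)/(k**4 + 14*k**3 + 71*k**2 + 154*k + 120), as required.
Telescope: S(n) = s_(n+1) − s_(1) = 5*(n**2 + 8*n + 7)/(8*(n**2 + 8*n + 15)) − (7/24) = n*(n + 8)/(3*(n**2 + 8*n + 15)).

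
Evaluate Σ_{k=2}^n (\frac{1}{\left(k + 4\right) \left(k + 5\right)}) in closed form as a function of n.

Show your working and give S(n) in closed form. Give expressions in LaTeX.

Step 1: r(k) = (k + 4)/(k + 6).
Gosper form: A/B · C(k+1)/C(k) with A=k + 4, B=k + 6, C=1.
Set up (k + 4)·f(k+1) − (k + 5)·f(k) − (1) = 0.
Degrees (1,1,0) ⇒ d ≤ 1.
Solve for f: f(k) = k/4 (degree 1 ≤ 1).
So s_k = (B(k−1)f/C)·t_k = (k*(k + 5)/4)·t_k = k/(4*(k + 4)).
Check: Δs_k = 1/(k**2 + 9*k + 20). ✓
Evaluate: s_(n+1) = (n + 1)/(4*(n + 5)); subtract s_(2) = 1/12 ⇒ S(n) = (n - 1)/(6*(n + 5)).

S(n) = \frac{n - 1}{6 \left(n + 5\right)}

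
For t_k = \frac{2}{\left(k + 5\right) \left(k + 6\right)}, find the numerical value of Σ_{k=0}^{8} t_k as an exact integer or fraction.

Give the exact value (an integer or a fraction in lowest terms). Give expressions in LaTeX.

r(k) = (k + 5)/(k + 7) after simplifying.
A = k + 5, B = k + 7, C = 1.
Key eq: (k + 5)·f(k+1) = (k + 6)·f(k) + (1).
Degrees (1,1,0) ⇒ d ≤ 1.
Solving with deg f ≤ 1: f(k) = k/5.
Then R = B(k−1)f/C = k*(k + 6)/5, so s_k = R(k)·t_k = 2*k/(5*(k + 5)).
s_(k+1) − s_k = 2/(k**2 + 11*k + 30) = t_k.
Telescoping: Σ = s_(9) − s_(0) = 9/35 − (0) = 9/35.

Σ = 9/35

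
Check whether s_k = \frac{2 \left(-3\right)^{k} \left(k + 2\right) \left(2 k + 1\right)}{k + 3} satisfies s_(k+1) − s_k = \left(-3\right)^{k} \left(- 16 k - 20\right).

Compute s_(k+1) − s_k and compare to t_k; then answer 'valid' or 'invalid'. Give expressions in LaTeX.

s_(k+1) = 2*(-3)**(k + 1)*(k + 3)*(2*k + 3)/(k + 4)
s_(k+1) − s_k = (-3)**k*(-16*k**3 - 116*k**2 - 260*k - 178)/(k**2 + 7*k + 12)
(s_(k+1) − s_k) − t_k = (-3)**k*(16*k**2 + 72*k + 62)/(k**2 + 7*k + 12)

Invalid: residual \frac{\left(-3\right)^{k} \left(16 k^{2} + 72 k + 62\right)}{k^{2} + 7 k + 12} ≠ 0.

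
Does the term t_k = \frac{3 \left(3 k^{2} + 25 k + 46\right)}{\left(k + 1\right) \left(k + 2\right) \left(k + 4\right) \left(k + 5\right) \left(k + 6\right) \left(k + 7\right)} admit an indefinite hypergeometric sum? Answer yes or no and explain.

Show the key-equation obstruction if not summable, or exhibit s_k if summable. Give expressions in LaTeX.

The ratio is (k + 1)*(k + 4)*(25*k + 3*(k + 1)**2 + 71)/((k + 3)*(k + 8)*(3*k**2 + 25*k + 46)).
Gosper form: A/B · C(k+1)/C(k) with A=k + 1, B=k + 8, C=k**3 + 34*k**2/3 + 121*k/3 + 46.
Need (k + 1)·f(k+1) − (k + 7)·f(k) = k**3 + 34*k**2/3 + 121*k/3 + 46.
Bound: deg f ≤ 6.
Match coefficients ⇒ f(k) = k*(k + 2)*(k + 3)*(k + 5)*(k**2 + 11*k + 34)/72.
So s_k = (B(k−1)f/C)·t_k = (k*(k + 2)*(k + 5)*(k + 7)*(k**2 + 11*k + 34)/(24*(3*k**2 + 25*k + 46)))·t_k = k*(k**2 + 11*k + 34)/(8*(k**3 + 11*k**2 + 34*k + 24)).
Check: Δs_k = 3*(3*k**2 + 25*k + 46)/(k**6 + 25*k**5 + 247*k**4 + 1219*k**3 + 3112*k**2 + 3796*k + 1680). ✓

Yes. s_k = \frac{k \left(k^{2} + 11 k + 34\right)}{8 \left(k^{3} + 11 k^{2} + 34 k + 24\right)}.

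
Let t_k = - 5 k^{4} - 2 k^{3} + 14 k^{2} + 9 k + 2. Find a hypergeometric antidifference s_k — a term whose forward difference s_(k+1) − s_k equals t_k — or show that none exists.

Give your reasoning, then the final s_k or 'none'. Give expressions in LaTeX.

s_k = k^{2} \left(- k^{3} + 2 k^{2} + 4 k - 3\right)

Step 1: r(k) = (5*k**4 + 22*k**3 + 22*k**2 - 11*k - 18)/(5*k**4 + 2*k**3 - 14*k**2 - 9*k - 2).
Gosper form: A/B · C(k+1)/C(k) with A=1, B=1, C=k**4 + 2*k**3/5 - 14*k**2/5 - 9*k/5 - 2/5.
Set up (1)·f(k+1) − (1)·f(k) − (k**4 + 2*k**3/5 - 14*k**2/5 - 9*k/5 - 2/5) = 0.
Degrees (0,0,4) ⇒ d ≤ 5.
Match coefficients ⇒ f(k) = k**2*(k - 3)*(k**2 + k - 1)/5.
Certificate R = B(k−1)f/C = k**2*(k - 3)*(k**2 + k - 1)/(5*k**4 + 2*k**3 - 14*k**2 - 9*k - 2) gives s_k = k**2*(-k**3 + 2*k**2 + 4*k - 3).
Verify: -5*k**4 - 2*k**3 + 14*k**2 + 9*k + 2 matches t_k.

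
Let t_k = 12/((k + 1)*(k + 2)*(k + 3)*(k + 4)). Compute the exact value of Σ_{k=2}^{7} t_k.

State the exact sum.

r(k) = (k + 1)/(k + 5) after simplifying.
Factor: A=k + 1; B=k + 5; C=1.
Set up (k + 1)·f(k+1) − (k + 4)·f(k) − (1) = 0.
Degrees (1,1,0) ⇒ d ≤ 3.
Solve for f: f(k) = k*(k**2 + 6*k + 11)/18 (degree 3 ≤ 3).
Certificate R = B(k−1)f/C = k*(k + 4)*(k**2 + 6*k + 11)/18 gives s_k = 2*k*(k**2 + 6*k + 11)/(3*(k + 1)*(k + 2)*(k + 3)).
Verify: 12/(k**4 + 10*k**3 + 35*k**2 + 50*k + 24) matches t_k.
Telescoping: Σ = s_(8) − s_(2) = 328/495 − (3/5) = 31/495.

Σ = 31/495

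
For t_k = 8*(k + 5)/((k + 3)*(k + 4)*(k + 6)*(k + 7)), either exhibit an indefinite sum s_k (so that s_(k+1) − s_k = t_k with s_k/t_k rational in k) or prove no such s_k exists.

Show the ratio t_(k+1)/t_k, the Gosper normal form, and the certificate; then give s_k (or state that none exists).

s_k = 2*k*(k + 9)/(9*(k**2 + 9*k + 18))

r(k) = (k + 3)*(k + 6)**2/((k + 5)**2*(k + 8)) after simplifying.
A = k + 3, B = k + 8, C = k**2 + 10*k + 25.
Set up (k + 3)·f(k+1) − (k + 7)·f(k) − (k**2 + 10*k + 25) = 0.
deg f ≤ 4 (via 1,1,2).
Solve for f: f(k) = k*(k + 4)*(k + 5)*(k + 9)/36 (degree 4 ≤ 4).
R(k) = B(k−1)·f(k)/C(k) = k*(k + 4)*(k + 7)*(k + 9)/(36*(k + 5)); s_k = R·t_k = 2*k*(k + 9)/(9*(k**2 + 9*k + 18)).
s_(k+1) − s_k = 8*(k + 5)/(k**4 + 20*k**3 + 145*k**2 + 450*k + 504) = t_k.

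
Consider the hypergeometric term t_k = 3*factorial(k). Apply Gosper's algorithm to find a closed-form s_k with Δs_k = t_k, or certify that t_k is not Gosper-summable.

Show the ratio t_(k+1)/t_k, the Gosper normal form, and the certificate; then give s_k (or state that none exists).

t_(k+1)/t_k = k + 1.
Take A(k)=k + 1, B(k)=1, C(k)=1.
Key eq: (k + 1)·f(k+1) = (1)·f(k) + (1).
Bound: deg f ≤ -1.
deg f ≤ -1 is impossible — no certificate.

none — t_k is not Gosper-summable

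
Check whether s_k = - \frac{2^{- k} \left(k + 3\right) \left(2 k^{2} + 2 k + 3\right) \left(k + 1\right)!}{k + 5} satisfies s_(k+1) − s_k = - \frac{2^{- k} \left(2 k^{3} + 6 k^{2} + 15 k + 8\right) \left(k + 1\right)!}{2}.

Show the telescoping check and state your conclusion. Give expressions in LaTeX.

Invalid: residual \frac{2^{- k} \left(2 k^{4} + 16 k^{3} + 41 k^{2} + 79 k + 34\right) \left(k + 1\right)!}{\left(k + 5\right) \left(k + 6\right)} ≠ 0.

s_(k+1) = -(k + 4)*(2*k**2 + 6*k + 7)*factorial(k + 2)/(2*2**k*(k + 6))
s_(k+1) − s_k = -(2*k**5 + 24*k**4 + 109*k**3 + 271*k**2 + 380*k + 172)*factorial(k + 1)/(2*2**k*(k + 5)*(k + 6))
(s_(k+1) − s_k) − t_k = (2*k**4 + 16*k**3 + 41*k**2 + 79*k + 34)*factorial(k + 1)/(2**k*(k + 5)*(k + 6))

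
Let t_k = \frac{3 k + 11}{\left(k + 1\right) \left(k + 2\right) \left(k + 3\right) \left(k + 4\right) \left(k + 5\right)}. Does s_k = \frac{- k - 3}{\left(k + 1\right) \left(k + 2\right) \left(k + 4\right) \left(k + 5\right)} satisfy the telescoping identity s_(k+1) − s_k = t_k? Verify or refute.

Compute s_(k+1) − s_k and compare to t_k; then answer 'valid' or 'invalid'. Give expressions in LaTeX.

Invalid: residual \frac{4 \left(- 2 k - 7\right)}{k^{6} + 21 k^{5} + 175 k^{4} + 735 k^{3} + 1624 k^{2} + 1764 k + 720} ≠ 0.

s_(k+1) = (-k - 4)/((k + 2)*(k + 3)*(k + 5)*(k + 6))
s_(k+1) − s_k = (-(k + 1)*(k + 4)**2 + (k + 3)**2*(k + 6))/((k + 1)*(k + 2)*(k + 3)*(k + 4)*(k + 5)*(k + 6))
(s_(k+1) − s_k) − t_k = 4*(-2*k - 7)/(k**6 + 21*k**5 + 175*k**4 + 735*k**3 + 1624*k**2 + 1764*k + 720)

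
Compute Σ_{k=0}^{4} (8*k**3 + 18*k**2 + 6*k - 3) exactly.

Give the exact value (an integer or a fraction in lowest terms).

Compute t_(k+1)/t_k: get (8*k**3 + 42*k**2 + 66*k + 29)/(8*k**3 + 18*k**2 + 6*k - 3).
Normal form (A,B,C) = (1, 1, k**3 + 9*k**2/4 + 3*k/4 - 3/8).
Need (1)·f(k+1) − (1)·f(k) = k**3 + 9*k**2/4 + 3*k/4 - 3/8.
Degrees (0,0,3) ⇒ d ≤ 4.
Solving with deg f ≤ 4: f(k) = k*(2*k**3 + 2*k**2 - 4*k - 3)/8.
R(k) = B(k−1)·f(k)/C(k) = k*(2*k**3 + 2*k**2 - 4*k - 3)/(8*k**3 + 18*k**2 + 6*k - 3); s_k = R·t_k = k*(2*k**3 + 2*k**2 - 4*k - 3).
Δs = 8*k**3 + 18*k**2 + 6*k - 3, as required.
Telescoping: Σ = s_(5) − s_(0) = 1385 − (0) = 1385.

Σ = 1385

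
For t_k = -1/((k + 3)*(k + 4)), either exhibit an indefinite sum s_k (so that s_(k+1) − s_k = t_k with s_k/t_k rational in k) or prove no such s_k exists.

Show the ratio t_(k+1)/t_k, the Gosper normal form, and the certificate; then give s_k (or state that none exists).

s_k = -k/(3*k + 9)

Compute t_(k+1)/t_k: get (k + 3)/(k + 5).
A = k + 3, B = k + 5, C = 1.
Set up (k + 3)·f(k+1) − (k + 4)·f(k) − (1) = 0.
Degrees (1,1,0) ⇒ d ≤ 1.
Coefficient equations give f(k) = k/3.
Then R = B(k−1)f/C = k*(k + 4)/3, so s_k = R(k)·t_k = -k/(3*k + 9).
Verify: -1/(k**2 + 7*k + 12) matches t_k.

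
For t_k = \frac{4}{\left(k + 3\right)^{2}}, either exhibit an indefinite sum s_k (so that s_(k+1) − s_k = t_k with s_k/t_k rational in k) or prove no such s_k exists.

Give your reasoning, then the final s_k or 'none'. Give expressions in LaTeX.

not Gosper-summable; s_k does not exist

The ratio is (k + 3)**2/(k + 4)**2.
A = k**2 + 6*k + 9, B = k**2 + 8*k + 16, C = 1.
Need (k**2 + 6*k + 9)·f(k+1) − (k**2 + 6*k + 9)·f(k) = 1.
Bound: deg f ≤ 0.
Put f(k) = c0: A·f(k+1) − B(k−1)·f(k) − C = -1; need -1 = 0 — inconsistent ⇒ no f, not summable.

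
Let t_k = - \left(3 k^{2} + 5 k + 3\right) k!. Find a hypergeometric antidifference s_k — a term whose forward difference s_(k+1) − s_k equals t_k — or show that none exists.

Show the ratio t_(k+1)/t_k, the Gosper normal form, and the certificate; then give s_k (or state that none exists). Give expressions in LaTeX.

s_k = - \left(3 k + 2\right) k!

The ratio is (k + 1)*(5*k + 3*(k + 1)**2 + 8)/(3*k**2 + 5*k + 3).
Normal form (A,B,C) = (k + 1, 1, k**2 + 5*k/3 + 1).
Key eq: (k + 1)·f(k+1) = (1)·f(k) + (k**2 + 5*k/3 + 1).
deg f ≤ 1 (via 1,0,2).
Match coefficients ⇒ f(k) = (3*k + 2)/3.
Certificate R = B(k−1)f/C = (3*k + 2)/(3*k**2 + 5*k + 3) gives s_k = -(3*k + 2)*factorial(k).
Δs = -(3*k**2 + 5*k + 3)*factorial(k), as required.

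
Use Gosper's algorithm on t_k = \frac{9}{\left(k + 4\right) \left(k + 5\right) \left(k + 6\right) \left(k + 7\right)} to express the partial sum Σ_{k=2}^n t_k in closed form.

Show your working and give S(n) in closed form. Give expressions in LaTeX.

Compute t_(k+1)/t_k: get (k + 4)/(k + 8).
Factor: A=k + 4; B=k + 8; C=1.
Need (k + 4)·f(k+1) − (k + 7)·f(k) = 1.
Bound: deg f ≤ 3.
A polynomial solution: f(k) = k*(k**2 + 15*k + 74)/360.
Then R = B(k−1)f/C = k*(k + 7)*(k**2 + 15*k + 74)/360, so s_k = R(k)·t_k = k*(k**2 + 15*k + 74)/(40*(k + 4)*(k + 5)*(k + 6)).
Check: Δs_k = 9/(k**4 + 22*k**3 + 179*k**2 + 638*k + 840). ✓
Σ_(k=2)^n t_k = s_(n+1) − s_(2) = ((n**3 + 18*n**2 + 107*n + 90)/(40*(n**3 + 18*n**2 + 107*n + 210))) − (9/560), i.e. (n**3 + 18*n**2 + 107*n - 126)/(112*(n**3 + 18*n**2 + 107*n + 210)).

S(n) = \frac{n^{3} + 18 n^{2} + 107 n - 126}{112 \left(n^{3} + 18 n^{2} + 107 n + 210\right)}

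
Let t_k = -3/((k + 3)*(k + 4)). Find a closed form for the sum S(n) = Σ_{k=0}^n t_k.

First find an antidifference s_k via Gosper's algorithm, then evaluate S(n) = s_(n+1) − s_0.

Step 1: r(k) = (k + 3)/(k + 5).
A = k + 3, B = k + 5, C = 1.
Key eq: (k + 3)·f(k+1) = (k + 4)·f(k) + (1).
Degrees (1,1,0) ⇒ d ≤ 1.
Match coefficients ⇒ f(k) = k/3.
Certificate R = B(k−1)f/C = k*(k + 4)/3 gives s_k = -k/(k + 3).
Check: Δs_k = -3/(k**2 + 7*k + 12). ✓
Telescope: S(n) = s_(n+1) − s_(0) = (-n - 1)/(n + 4) − (0) = (-n - 1)/(n + 4).

S(n) = (-n - 1)/(n + 4)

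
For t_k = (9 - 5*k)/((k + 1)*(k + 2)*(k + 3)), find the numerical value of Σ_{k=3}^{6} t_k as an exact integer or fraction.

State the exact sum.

Σ = -23/120

Ratio r(k) = (k + 1)*(5*k - 4)/((k + 4)*(5*k - 9)).
Normal form (A,B,C) = (k + 1, k + 4, k - 9/5).
Solve (k + 1)·f(k+1) − (k + 3)·f(k) = k - 9/5.
Bound: deg f ≤ 2.
Match coefficients ⇒ f(k) = -k*(k + 8)/5.
Then R = B(k−1)f/C = -k*(k + 3)*(k + 8)/(5*k - 9), so s_k = R(k)·t_k = k*(k + 8)/((k + 1)*(k + 2)).
s_(k+1) − s_k = (9 - 5*k)/(k**3 + 6*k**2 + 11*k + 6) = t_k.
Telescoping: Σ = s_(7) − s_(3) = 35/24 − (33/20) = -23/120.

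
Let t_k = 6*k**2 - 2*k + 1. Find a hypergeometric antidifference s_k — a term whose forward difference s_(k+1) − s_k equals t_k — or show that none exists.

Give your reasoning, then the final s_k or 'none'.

Step 1: r(k) = (6*k**2 + 10*k + 5)/(6*k**2 - 2*k + 1).
Factor: A=1; B=1; C=k**2 - k/3 + 1/6.
Set up (1)·f(k+1) − (1)·f(k) − (k**2 - k/3 + 1/6) = 0.
Degrees (0,0,2) ⇒ d ≤ 3.
A polynomial solution: f(k) = k*(2*k**2 - 4*k + 3)/6.
Then R = B(k−1)f/C = k*(2*k**2 - 4*k + 3)/(6*k**2 - 2*k + 1), so s_k = R(k)·t_k = k*(2*k**2 - 4*k + 3).
Verify: 6*k**2 - 2*k + 1 matches t_k.

s_k = k*(2*k**2 - 4*k + 3)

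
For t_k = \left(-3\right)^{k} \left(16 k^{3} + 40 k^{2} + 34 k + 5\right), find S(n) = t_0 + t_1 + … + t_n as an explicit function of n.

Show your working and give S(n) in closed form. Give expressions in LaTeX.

t_(k+1)/t_k = 3*(-16*k**3 - 88*k**2 - 162*k - 95)/(16*k**3 + 40*k**2 + 34*k + 5).
A = -3, B = 1, C = k**3 + 5*k**2/2 + 17*k/8 + 5/16.
f must satisfy (-3)·f(k+1) − (1)·f(k) = k**3 + 5*k**2/2 + 17*k/8 + 5/16.
d = 3 from the (0,0,3) case.
Solve for f: f(k) = -(4*k**3 + k**2 - 2*k - 1)/16 (degree 3 ≤ 3).
Certificate R = B(k−1)f/C = -(4*k**3 + k**2 - 2*k - 1)/(16*k**3 + 40*k**2 + 34*k + 5) gives s_k = (-3)**k*(-4*k**3 - k**2 + 2*k + 1).
s_(k+1) − s_k = (-3)**k*(16*k**3 + 40*k**2 + 34*k + 5) = t_k.
Evaluate: s_(n+1) = 3*(-3)**n*(4*n**3 + 13*n**2 + 12*n + 2); subtract s_(0) = 1 ⇒ S(n) = 12*(-3)**n*n**3 + 39*(-3)**n*n**2 + 36*(-3)**n*n + 6*(-3)**n - 1.

S(n) = 12 \left(-3\right)^{n} n^{3} + 39 \left(-3\right)^{n} n^{2} + 36 \left(-3\right)^{n} n + 6 \left(-3\right)^{n} - 1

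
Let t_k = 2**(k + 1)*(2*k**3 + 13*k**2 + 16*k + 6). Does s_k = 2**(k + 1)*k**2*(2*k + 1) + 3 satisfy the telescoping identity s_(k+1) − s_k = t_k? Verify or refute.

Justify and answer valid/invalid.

valid; difference matches t_k

s_(k+1) = 2**(k + 2)*(k + 1)**2*(2*k + 3) + 3
s_(k+1) − s_k = 2**(k + 1)*(2*k**3 + 13*k**2 + 16*k + 6)
(s_(k+1) − s_k) − t_k = 0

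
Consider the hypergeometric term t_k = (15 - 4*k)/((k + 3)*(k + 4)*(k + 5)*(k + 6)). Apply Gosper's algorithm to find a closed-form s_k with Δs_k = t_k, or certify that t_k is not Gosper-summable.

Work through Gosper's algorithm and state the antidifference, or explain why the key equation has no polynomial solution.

t_(k+1)/t_k = (k + 3)*(4*k - 11)/((k + 7)*(4*k - 15)).
So A=k + 3 and B=k + 7, with C=k - 15/4.
Key eq: (k + 3)·f(k+1) = (k + 6)·f(k) + (k - 15/4).
Degrees (1,1,1) ⇒ d ≤ 3.
Coefficient equations give f(k) = -k*(k**2 + 12*k + 87)/80.
Get s_k = R·t_k = k*(k**2 + 12*k + 87)/(20*(k + 3)*(k + 4)*(k + 5)) with R(k) = B(k−1)f(k)/C(k) = -k*(k + 6)*(k**2 + 12*k + 87)/(20*(4*k - 15)).
s_(k+1) − s_k = (15 - 4*k)/(k**4 + 18*k**3 + 119*k**2 + 342*k + 360) = t_k.

s_k = k*(k**2 + 12*k + 87)/(20*(k + 3)*(k + 4)*(k + 5))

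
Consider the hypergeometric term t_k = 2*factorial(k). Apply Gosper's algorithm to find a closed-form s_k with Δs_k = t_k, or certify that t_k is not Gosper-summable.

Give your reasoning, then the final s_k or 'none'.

not Gosper-summable; s_k does not exist

r(k) = k + 1 after simplifying.
Normal form (A,B,C) = (k + 1, 1, 1).
f must satisfy (k + 1)·f(k+1) − (1)·f(k) = 1.
From deg A=1, deg B=0, deg C=0: d=-1.
Bound -1 < 0, so the key equation has no polynomial solution.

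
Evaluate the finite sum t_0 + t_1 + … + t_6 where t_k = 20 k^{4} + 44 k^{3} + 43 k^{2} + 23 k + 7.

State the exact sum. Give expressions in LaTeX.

r(k) = (20*k**4 + 124*k**3 + 295*k**2 + 321*k + 137)/(20*k**4 + 44*k**3 + 43*k**2 + 23*k + 7) after simplifying.
Normal form (A,B,C) = (1, 1, k**4 + 11*k**3/5 + 43*k**2/20 + 23*k/20 + 7/20).
Key eq: (1)·f(k+1) = (1)·f(k) + (k**4 + 11*k**3/5 + 43*k**2/20 + 23*k/20 + 7/20).
Bound: deg f ≤ 5.
Match coefficients ⇒ f(k) = k*(4*k**4 + k**3 - k**2 + k + 2)/20.
R(k) = B(k−1)·f(k)/C(k) = k*(4*k**4 + k**3 - k**2 + k + 2)/(20*k**4 + 44*k**3 + 43*k**2 + 23*k + 7); s_k = R·t_k = k*(4*k**4 + k**3 - k**2 + k + 2).
Verify: 20*k**4 + 44*k**3 + 43*k**2 + 23*k + 7 matches t_k.
Telescoping: Σ = s_(7) − s_(0) = 69349 − (0) = 69349.

Σ = 69349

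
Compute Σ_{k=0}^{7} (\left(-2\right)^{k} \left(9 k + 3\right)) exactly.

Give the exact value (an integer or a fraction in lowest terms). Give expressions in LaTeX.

Σ = -5889

t_(k+1)/t_k = 2*(-3*k - 4)/(3*k + 1).
A = -2, B = 1, C = k + 1/3.
Need (-2)·f(k+1) − (1)·f(k) = k + 1/3.
d = 1 from the (0,0,1) case.
Match coefficients ⇒ f(k) = -(3*k - 1)/9.
Then R = B(k−1)f/C = -(3*k - 1)/(3*(3*k + 1)), so s_k = R(k)·t_k = (-2)**k*(1 - 3*k).
s_(k+1) − s_k = (-2)**k*(9*k + 3) = t_k.
Evaluate s at k=8 and k=0: -5888 and 1; difference -5889.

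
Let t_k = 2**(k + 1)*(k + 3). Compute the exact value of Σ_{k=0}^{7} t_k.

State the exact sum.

r(k) = 2*(k + 4)/(k + 3) after simplifying.
Take A(k)=2, B(k)=1, C(k)=k + 3.
Set up (2)·f(k+1) − (1)·f(k) − (k + 3) = 0.
d = 1 from the (0,0,1) case.
Solving with deg f ≤ 1: f(k) = k + 1.
Certificate R = B(k−1)f/C = (k + 1)/(k + 3) gives s_k = 2**(k + 1)*(k + 1).
Δs = 2**(k + 1)*(k + 3), as required.
Telescoping: Σ = s_(8) − s_(0) = 4608 − (2) = 4606.

Σ = 4606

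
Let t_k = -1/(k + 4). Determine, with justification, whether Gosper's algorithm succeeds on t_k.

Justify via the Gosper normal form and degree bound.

t_(k+1)/t_k = (k + 4)/(k + 5).
A = k + 4, B = k + 5, C = 1.
Need (k + 4)·f(k+1) − (k + 4)·f(k) = 1.
deg f ≤ 0 (via 1,1,0).
Put f(k) = c0: A·f(k+1) − B(k−1)·f(k) − C = -1; need -1 = 0 — inconsistent ⇒ no f, not summable.

No; the coefficient equations for f are inconsistent.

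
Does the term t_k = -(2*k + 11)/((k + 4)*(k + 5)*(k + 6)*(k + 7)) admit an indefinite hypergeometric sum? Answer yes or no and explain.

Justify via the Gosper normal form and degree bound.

Ratio r(k) = (k + 4)*(2*k + 13)/((k + 8)*(2*k + 11)).
So A=k + 4 and B=k + 8, with C=k + 11/2.
f must satisfy (k + 4)·f(k+1) − (k + 7)·f(k) = k + 11/2.
d = 3 from the (1,1,1) case.
A polynomial solution: f(k) = k*(k + 5)*(k + 10)/48.
So s_k = (B(k−1)f/C)·t_k = (k*(k + 5)*(k + 7)*(k + 10)/(24*(2*k + 11)))·t_k = k*(-k - 10)/(24*(k**2 + 10*k + 24)).
s_(k+1) − s_k = (-2*k - 11)/(k**4 + 22*k**3 + 179*k**2 + 638*k + 840) = t_k.

Yes. s_k = k*(-k - 10)/(24*(k**2 + 10*k + 24)).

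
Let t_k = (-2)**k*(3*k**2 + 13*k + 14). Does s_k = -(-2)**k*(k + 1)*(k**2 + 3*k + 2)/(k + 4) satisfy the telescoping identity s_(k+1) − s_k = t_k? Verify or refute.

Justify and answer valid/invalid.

Invalid: residual (-2)**k*(-9*k**3 - 78*k**2 - 207*k - 174)/(k**2 + 9*k + 20) ≠ 0.

s_(k+1) = 2*(-2)**k*(k + 2)*(3*k + (k + 1)**2 + 5)/(k + 5)
s_(k+1) − s_k = (-2)**k*(3*k**4 + 31*k**3 + 113*k**2 + 179*k + 106)/(k**2 + 9*k + 20)
(s_(k+1) − s_k) − t_k = (-2)**k*(-9*k**3 - 78*k**2 - 207*k - 174)/(k**2 + 9*k + 20)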